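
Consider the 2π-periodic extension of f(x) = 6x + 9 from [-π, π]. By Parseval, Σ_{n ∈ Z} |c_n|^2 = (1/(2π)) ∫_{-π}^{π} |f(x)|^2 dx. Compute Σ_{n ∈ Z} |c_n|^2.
Σ |c_n|^2 = 12π^2 + 81

Expand and integrate term by term over [-π, π]:
  ∫ (6x)^2 dx = 36·(2π^3/3); ∫ 2·6·(9)·x dx = 0 (odd integrand); ∫ 9^2 dx = 81·2π.
So (1/(2π)) ∫_{-π}^{π} (6x + 9)^2 dx = 36π^2/3 + 81 = 12π^2 + 81.
Parseval ⇒ Σ |c_n|^2 = 12π^2 + 81.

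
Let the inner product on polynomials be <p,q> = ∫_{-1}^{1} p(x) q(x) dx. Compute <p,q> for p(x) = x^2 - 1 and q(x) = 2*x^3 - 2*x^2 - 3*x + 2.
<p,q> = -32/15

Expand the product: p(x)·q(x) = 2*x^5 - 2*x^4 - 5*x^3 + 4*x^2 + 3*x - 2.
∫_{-1}^{1} of each monomial x^k gives [2/(k+1) if k even, 0 if k odd]. Integrating term-by-term (or equivalently evaluating the antiderivative F(x) = x^6/3 - 2*x^5/5 - 5*x^4/4 + 4*x^3/3 + 3*x^2/2 - 2*x at the endpoints):
  F(1) − F(−1) = -29/60 − (33/20) = -32/15.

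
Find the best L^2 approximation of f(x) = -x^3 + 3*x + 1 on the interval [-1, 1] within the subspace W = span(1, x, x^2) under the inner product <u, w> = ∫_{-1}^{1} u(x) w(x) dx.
g(x) = 12*x/5 + 1

The best approximation g ∈ W is the orthogonal projection of f onto W. Writing g = a_0 + a_1 x + a_2 x^2, the coefficients solve the normal equations G · a = b where
  G_{ij} = <φ_i, φ_j> and b_i = <f, φ_i>, with φ_0 = 1, φ_1 = x, φ_2 = x^2.
G =
  [2, 0, 2/3]
  [0, 2/3, 0]
  [2/3, 0, 2/5],
b = (2, 8/5, 2/3).
Solving gives a_0 = 1, a_1 = 12/5, a_2 = 0, so
  g(x) = 12*x/5 + 1.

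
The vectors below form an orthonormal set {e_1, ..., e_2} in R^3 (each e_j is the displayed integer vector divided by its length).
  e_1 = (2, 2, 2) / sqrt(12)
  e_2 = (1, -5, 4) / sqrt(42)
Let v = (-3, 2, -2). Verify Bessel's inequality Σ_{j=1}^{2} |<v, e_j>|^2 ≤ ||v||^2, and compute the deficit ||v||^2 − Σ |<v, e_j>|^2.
Σ |<v, e_j>|^2 = 27/2; ||v||^2 = 17; deficit = 7/2

Write each e_j = u_j / sqrt(<u_j, u_j>) where u_j is the displayed integer vector. Then <v, e_j> = <v, u_j> / sqrt(<u_j, u_j>), so |<v, e_j>|^2 = <v, u_j>^2 / <u_j, u_j>.
Coefficients: <v, e_1> = -6/sqrt(12), <v, e_2> = -21/sqrt(42).
Square and sum: Σ |<v, e_j>|^2 = 27/2.
Compute ||v||^2 = v·v = 17.
Deficit = 17 − 27/2 = 7/2 ≥ 0, confirming Bessel's inequality. (The deficit equals ||v − Σ <v,e_j> e_j||^2, the squared distance from v to span{e_j}.)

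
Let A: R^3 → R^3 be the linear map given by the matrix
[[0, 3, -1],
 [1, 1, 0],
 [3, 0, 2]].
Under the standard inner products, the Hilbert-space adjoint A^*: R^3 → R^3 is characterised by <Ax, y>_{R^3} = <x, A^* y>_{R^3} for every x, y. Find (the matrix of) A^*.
A^* = A^T =
[[0, 1, 3],
 [3, 1, 0],
 [-1, 0, 2]]

For real matrices with standard dot products, the defining identity <Ax, y> = <x, A^* y> gives (Ax)^T y = x^T (A^*) y, i.e. x^T A^T y = x^T (A^*) y. Since this holds for all x, y, we must have A^* = A^T. Therefore
A^* =
[[0, 1, 3],
 [3, 1, 0],
 [-1, 0, 2]].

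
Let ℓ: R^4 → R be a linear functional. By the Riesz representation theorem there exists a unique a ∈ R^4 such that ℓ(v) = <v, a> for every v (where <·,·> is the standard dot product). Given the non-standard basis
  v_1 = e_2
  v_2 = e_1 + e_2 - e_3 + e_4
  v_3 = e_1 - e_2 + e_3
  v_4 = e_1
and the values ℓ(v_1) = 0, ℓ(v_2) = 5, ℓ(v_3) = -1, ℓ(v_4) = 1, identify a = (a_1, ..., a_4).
a = (1, 0, -2, 2)

Write a = (a_1, ..., a_4) in the standard basis. For each basis vector v_i, ℓ(v_i) = <v_i, a> is a linear equation in the a_j's. Collect the n equations into a matrix system V a = ℓ, where row i of V is v_i (expressed in the standard basis). Since V is invertible (lower-triangular with 1s on the diagonal, up to permutation), solve by back-substitution:
  V =
[[0, 1, 0, 0],
 [1, 1, -1, 1],
 [1, -1, 1, 0],
 [1, 0, 0, 0]]
  V a = (0, 5, -1, 1)
Solving gives a = (1, 0, -2, 2).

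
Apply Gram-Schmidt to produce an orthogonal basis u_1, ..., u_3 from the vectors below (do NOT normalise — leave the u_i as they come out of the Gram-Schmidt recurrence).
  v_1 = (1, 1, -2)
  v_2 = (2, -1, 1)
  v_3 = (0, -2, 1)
Orthogonal basis:
  u_1 = (1, 1, -2)
  u_2 = (13/6, -5/6, 2/3)
  u_3 = (-1/5, -1, -3/5)

Apply the Gram-Schmidt recurrence
  u_1 = v_1
  u_i = v_i − Σ_{j<i} ((v_i · u_j) / (u_j · u_j)) · u_j.

Step by step this gives:
  u_1 = (1, 1, -2)
  u_2 = (13/6, -5/6, 2/3)
  u_3 = (-1/5, -1, -3/5)

Orthogonality check:
  u_2 · u_1 = 0 (should be 0)
  u_3 · u_1 = 0 (should be 0)
  u_3 · u_2 = 0 (should be 0)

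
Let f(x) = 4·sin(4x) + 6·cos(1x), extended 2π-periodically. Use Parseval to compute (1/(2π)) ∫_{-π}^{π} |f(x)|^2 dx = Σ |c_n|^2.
Σ |c_n|^2 = 26

Expand |f|^2 and use orthogonality of {sin(nx), cos(mx)} on [-π, π]:
  ∫_{-π}^{π} sin(nx)^2 dx = π, ∫ cos(mx)^2 dx = π, and cross terms integrate to 0.
So ∫_{-π}^{π} f(x)^2 dx = 4^2 · π + 6^2 · π = (16 + 36)π.
Divide by 2π: (16 + 36)/2 = 26.
By Parseval, this equals Σ |c_n|^2.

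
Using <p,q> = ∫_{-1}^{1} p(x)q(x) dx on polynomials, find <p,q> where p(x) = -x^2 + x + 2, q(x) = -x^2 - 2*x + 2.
<p,q> = 22/5

Expand the product: p(x)·q(x) = x^4 + x^3 - 6*x^2 - 2*x + 4.
∫_{-1}^{1} of each monomial x^k gives [2/(k+1) if k even, 0 if k odd]. Integrating term-by-term (or equivalently evaluating the antiderivative F(x) = x^5/5 + x^4/4 - 2*x^3 - x^2 + 4*x at the endpoints):
  F(1) − F(−1) = 29/20 − (-59/20) = 22/5.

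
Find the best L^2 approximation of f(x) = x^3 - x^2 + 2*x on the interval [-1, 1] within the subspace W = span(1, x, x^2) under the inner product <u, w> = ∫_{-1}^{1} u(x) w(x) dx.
g(x) = -x^2 + 13*x/5

The best approximation g ∈ W is the orthogonal projection of f onto W. Writing g = a_0 + a_1 x + a_2 x^2, the coefficients solve the normal equations G · a = b where
  G_{ij} = <φ_i, φ_j> and b_i = <f, φ_i>, with φ_0 = 1, φ_1 = x, φ_2 = x^2.
G =
  [2, 0, 2/3]
  [0, 2/3, 0]
  [2/3, 0, 2/5],
b = (-2/3, 26/15, -2/5).
Solving gives a_0 = 0, a_1 = 13/5, a_2 = -1, so
  g(x) = -x^2 + 13*x/5.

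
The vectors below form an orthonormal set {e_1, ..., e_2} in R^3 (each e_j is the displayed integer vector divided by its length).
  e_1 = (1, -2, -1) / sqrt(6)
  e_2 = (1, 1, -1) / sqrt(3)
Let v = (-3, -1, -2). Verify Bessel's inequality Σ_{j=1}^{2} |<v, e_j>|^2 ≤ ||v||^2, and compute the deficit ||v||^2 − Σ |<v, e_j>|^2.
Σ |<v, e_j>|^2 = 3/2; ||v||^2 = 14; deficit = 25/2

Write each e_j = u_j / sqrt(<u_j, u_j>) where u_j is the displayed integer vector. Then <v, e_j> = <v, u_j> / sqrt(<u_j, u_j>), so |<v, e_j>|^2 = <v, u_j>^2 / <u_j, u_j>.
Coefficients: <v, e_1> = 1/sqrt(6), <v, e_2> = -2/sqrt(3).
Square and sum: Σ |<v, e_j>|^2 = 3/2.
Compute ||v||^2 = v·v = 14.
Deficit = 14 − 3/2 = 25/2 ≥ 0, confirming Bessel's inequality. (The deficit equals ||v − Σ <v,e_j> e_j||^2, the squared distance from v to span{e_j}.)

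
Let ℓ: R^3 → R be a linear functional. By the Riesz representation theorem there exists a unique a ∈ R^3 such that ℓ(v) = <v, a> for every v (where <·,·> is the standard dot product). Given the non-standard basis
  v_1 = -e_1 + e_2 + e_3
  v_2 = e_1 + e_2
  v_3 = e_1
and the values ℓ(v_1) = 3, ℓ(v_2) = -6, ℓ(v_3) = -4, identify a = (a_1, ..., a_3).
a = (-4, -2, 1)

Write a = (a_1, ..., a_3) in the standard basis. For each basis vector v_i, ℓ(v_i) = <v_i, a> is a linear equation in the a_j's. Collect the n equations into a matrix system V a = ℓ, where row i of V is v_i (expressed in the standard basis). Since V is invertible (lower-triangular with 1s on the diagonal, up to permutation), solve by back-substitution:
  V =
[[-1, 1, 1],
 [1, 1, 0],
 [1, 0, 0]]
  V a = (3, -6, -4)
Solving gives a = (-4, -2, 1).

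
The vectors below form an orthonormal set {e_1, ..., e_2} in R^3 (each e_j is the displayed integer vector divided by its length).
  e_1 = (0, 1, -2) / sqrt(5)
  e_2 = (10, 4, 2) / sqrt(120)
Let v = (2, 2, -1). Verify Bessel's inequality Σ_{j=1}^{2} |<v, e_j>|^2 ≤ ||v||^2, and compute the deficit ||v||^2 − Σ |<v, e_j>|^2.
Σ |<v, e_j>|^2 = 53/6; ||v||^2 = 9; deficit = 1/6

Write each e_j = u_j / sqrt(<u_j, u_j>) where u_j is the displayed integer vector. Then <v, e_j> = <v, u_j> / sqrt(<u_j, u_j>), so |<v, e_j>|^2 = <v, u_j>^2 / <u_j, u_j>.
Coefficients: <v, e_1> = 4/sqrt(5), <v, e_2> = 26/sqrt(120).
Square and sum: Σ |<v, e_j>|^2 = 53/6.
Compute ||v||^2 = v·v = 9.
Deficit = 9 − 53/6 = 1/6 ≥ 0, confirming Bessel's inequality. (The deficit equals ||v − Σ <v,e_j> e_j||^2, the squared distance from v to span{e_j}.)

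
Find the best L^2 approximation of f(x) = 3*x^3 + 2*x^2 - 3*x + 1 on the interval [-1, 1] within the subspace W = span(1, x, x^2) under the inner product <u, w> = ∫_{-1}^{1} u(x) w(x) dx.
g(x) = 2*x^2 - 6*x/5 + 1

The best approximation g ∈ W is the orthogonal projection of f onto W. Writing g = a_0 + a_1 x + a_2 x^2, the coefficients solve the normal equations G · a = b where
  G_{ij} = <φ_i, φ_j> and b_i = <f, φ_i>, with φ_0 = 1, φ_1 = x, φ_2 = x^2.
G =
  [2, 0, 2/3]
  [0, 2/3, 0]
  [2/3, 0, 2/5],
b = (10/3, -4/5, 22/15).
Solving gives a_0 = 1, a_1 = -6/5, a_2 = 2, so
  g(x) = 2*x^2 - 6*x/5 + 1.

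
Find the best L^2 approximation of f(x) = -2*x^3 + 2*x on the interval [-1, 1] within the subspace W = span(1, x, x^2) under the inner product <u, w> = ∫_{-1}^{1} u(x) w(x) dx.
g(x) = 4*x/5

The best approximation g ∈ W is the orthogonal projection of f onto W. Writing g = a_0 + a_1 x + a_2 x^2, the coefficients solve the normal equations G · a = b where
  G_{ij} = <φ_i, φ_j> and b_i = <f, φ_i>, with φ_0 = 1, φ_1 = x, φ_2 = x^2.
G =
  [2, 0, 2/3]
  [0, 2/3, 0]
  [2/3, 0, 2/5],
b = (0, 8/15, 0).
Solving gives a_0 = 0, a_1 = 4/5, a_2 = 0, so
  g(x) = 4*x/5.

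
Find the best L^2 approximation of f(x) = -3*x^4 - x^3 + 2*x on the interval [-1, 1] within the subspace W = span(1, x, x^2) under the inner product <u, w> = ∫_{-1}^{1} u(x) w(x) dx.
g(x) = -18*x^2/7 + 7*x/5 + 9/35

The best approximation g ∈ W is the orthogonal projection of f onto W. Writing g = a_0 + a_1 x + a_2 x^2, the coefficients solve the normal equations G · a = b where
  G_{ij} = <φ_i, φ_j> and b_i = <f, φ_i>, with φ_0 = 1, φ_1 = x, φ_2 = x^2.
G =
  [2, 0, 2/3]
  [0, 2/3, 0]
  [2/3, 0, 2/5],
b = (-6/5, 14/15, -6/7).
Solving gives a_0 = 9/35, a_1 = 7/5, a_2 = -18/7, so
  g(x) = -18*x^2/7 + 7*x/5 + 9/35.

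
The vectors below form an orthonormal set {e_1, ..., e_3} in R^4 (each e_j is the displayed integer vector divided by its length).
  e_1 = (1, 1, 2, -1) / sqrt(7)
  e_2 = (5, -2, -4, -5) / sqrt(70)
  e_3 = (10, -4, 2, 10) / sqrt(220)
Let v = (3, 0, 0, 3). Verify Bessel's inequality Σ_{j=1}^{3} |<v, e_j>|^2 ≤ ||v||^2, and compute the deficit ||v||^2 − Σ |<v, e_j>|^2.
Σ |<v, e_j>|^2 = 180/11; ||v||^2 = 18; deficit = 18/11

Write each e_j = u_j / sqrt(<u_j, u_j>) where u_j is the displayed integer vector. Then <v, e_j> = <v, u_j> / sqrt(<u_j, u_j>), so |<v, e_j>|^2 = <v, u_j>^2 / <u_j, u_j>.
Coefficients: <v, e_1> = 0/sqrt(7), <v, e_2> = 0/sqrt(70), <v, e_3> = 60/sqrt(220).
Square and sum: Σ |<v, e_j>|^2 = 180/11.
Compute ||v||^2 = v·v = 18.
Deficit = 18 − 180/11 = 18/11 ≥ 0, confirming Bessel's inequality. (The deficit equals ||v − Σ <v,e_j> e_j||^2, the squared distance from v to span{e_j}.)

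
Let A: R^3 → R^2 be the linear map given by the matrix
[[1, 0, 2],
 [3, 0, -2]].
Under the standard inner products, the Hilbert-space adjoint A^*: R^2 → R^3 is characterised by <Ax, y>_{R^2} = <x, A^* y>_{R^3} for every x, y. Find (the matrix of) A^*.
A^* = A^T =
[[1, 3],
 [0, 0],
 [2, -2]]

For real matrices with standard dot products, the defining identity <Ax, y> = <x, A^* y> gives (Ax)^T y = x^T (A^*) y, i.e. x^T A^T y = x^T (A^*) y. Since this holds for all x, y, we must have A^* = A^T. Therefore
A^* =
[[1, 3],
 [0, 0],
 [2, -2]].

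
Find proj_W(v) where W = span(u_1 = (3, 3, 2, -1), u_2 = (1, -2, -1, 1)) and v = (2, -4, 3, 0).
proj_W(v) = (287/125, -196/125, -77/125, 119/125)

Set up U = [u_1 | ... | u_2] ∈ R^(4×2). The projector onto W = col(U) is P = U (U^T U)^(-1) U^T.
Compute U^T U =
  [23, -6]
  [-6, 7],
and U^T v = (0, 7).
Solve U^T U · c = U^T v for the coefficients: c = (42/125, 161/125). The projection is proj_W(v) = U c.
Check: (v - proj_W(v)) · u_1 = 0  (should be 0).
Check: (v - proj_W(v)) · u_2 = 0  (should be 0).
Result: proj_W(v) = (287/125, -196/125, -77/125, 119/125).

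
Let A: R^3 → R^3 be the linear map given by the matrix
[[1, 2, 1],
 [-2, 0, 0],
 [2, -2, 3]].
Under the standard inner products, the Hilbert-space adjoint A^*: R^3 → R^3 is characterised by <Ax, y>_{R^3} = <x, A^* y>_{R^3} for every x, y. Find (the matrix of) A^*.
A^* = A^T =
[[1, -2, 2],
 [2, 0, -2],
 [1, 0, 3]]

For real matrices with standard dot products, the defining identity <Ax, y> = <x, A^* y> gives (Ax)^T y = x^T (A^*) y, i.e. x^T A^T y = x^T (A^*) y. Since this holds for all x, y, we must have A^* = A^T. Therefore
A^* =
[[1, -2, 2],
 [2, 0, -2],
 [1, 0, 3]].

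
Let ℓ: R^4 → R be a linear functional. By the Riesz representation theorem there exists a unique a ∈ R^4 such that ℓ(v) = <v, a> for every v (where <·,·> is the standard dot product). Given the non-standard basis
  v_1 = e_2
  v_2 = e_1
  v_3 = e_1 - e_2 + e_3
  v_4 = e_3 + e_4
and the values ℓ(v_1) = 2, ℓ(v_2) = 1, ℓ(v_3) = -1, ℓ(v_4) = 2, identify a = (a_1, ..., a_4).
a = (1, 2, 0, 2)

Write a = (a_1, ..., a_4) in the standard basis. For each basis vector v_i, ℓ(v_i) = <v_i, a> is a linear equation in the a_j's. Collect the n equations into a matrix system V a = ℓ, where row i of V is v_i (expressed in the standard basis). Since V is invertible (lower-triangular with 1s on the diagonal, up to permutation), solve by back-substitution:
  V =
[[0, 1, 0, 0],
 [1, 0, 0, 0],
 [1, -1, 1, 0],
 [0, 0, 1, 1]]
  V a = (2, 1, -1, 2)
Solving gives a = (1, 2, 0, 2).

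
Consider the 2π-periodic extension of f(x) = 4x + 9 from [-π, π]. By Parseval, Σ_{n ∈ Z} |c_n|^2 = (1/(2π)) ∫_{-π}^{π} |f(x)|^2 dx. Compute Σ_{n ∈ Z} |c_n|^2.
Σ |c_n|^2 = 16π^2/3 + 81

Expand and integrate term by term over [-π, π]:
  ∫ (4x)^2 dx = 16·(2π^3/3); ∫ 2·4·(9)·x dx = 0 (odd integrand); ∫ 9^2 dx = 81·2π.
So (1/(2π)) ∫_{-π}^{π} (4x + 9)^2 dx = 16π^2/3 + 81 = 16π^2/3 + 81.
Parseval ⇒ Σ |c_n|^2 = 16π^2/3 + 81.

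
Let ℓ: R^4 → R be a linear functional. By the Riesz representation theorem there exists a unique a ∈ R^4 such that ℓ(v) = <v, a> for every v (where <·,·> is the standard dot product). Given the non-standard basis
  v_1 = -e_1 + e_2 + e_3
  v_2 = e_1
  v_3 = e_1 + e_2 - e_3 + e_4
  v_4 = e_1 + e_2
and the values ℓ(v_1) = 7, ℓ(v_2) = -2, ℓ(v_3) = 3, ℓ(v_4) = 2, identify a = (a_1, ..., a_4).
a = (-2, 4, 1, 2)

Write a = (a_1, ..., a_4) in the standard basis. For each basis vector v_i, ℓ(v_i) = <v_i, a> is a linear equation in the a_j's. Collect the n equations into a matrix system V a = ℓ, where row i of V is v_i (expressed in the standard basis). Since V is invertible (lower-triangular with 1s on the diagonal, up to permutation), solve by back-substitution:
  V =
[[-1, 1, 1, 0],
 [1, 0, 0, 0],
 [1, 1, -1, 1],
 [1, 1, 0, 0]]
  V a = (7, -2, 3, 2)
Solving gives a = (-2, 4, 1, 2).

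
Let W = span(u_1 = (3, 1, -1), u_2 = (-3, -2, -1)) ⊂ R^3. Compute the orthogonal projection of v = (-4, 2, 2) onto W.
proj_W(v) = (-3, 0, 3)

Set up U = [u_1 | ... | u_2] ∈ R^(3×2). The projector onto W = col(U) is P = U (U^T U)^(-1) U^T.
Compute U^T U =
  [11, -10]
  [-10, 14],
and U^T v = (-12, 6).
Solve U^T U · c = U^T v for the coefficients: c = (-2, -1). The projection is proj_W(v) = U c.
Check: (v - proj_W(v)) · u_1 = 0  (should be 0).
Check: (v - proj_W(v)) · u_2 = 0  (should be 0).
Result: proj_W(v) = (-3, 0, 3).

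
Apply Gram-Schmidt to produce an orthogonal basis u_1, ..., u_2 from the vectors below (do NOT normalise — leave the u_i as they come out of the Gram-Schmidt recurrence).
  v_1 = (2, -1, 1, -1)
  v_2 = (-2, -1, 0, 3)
Orthogonal basis:
  u_1 = (2, -1, 1, -1)
  u_2 = (-2/7, -13/7, 6/7, 15/7)

Apply the Gram-Schmidt recurrence
  u_1 = v_1
  u_i = v_i − Σ_{j<i} ((v_i · u_j) / (u_j · u_j)) · u_j.

Step by step this gives:
  u_1 = (2, -1, 1, -1)
  u_2 = (-2/7, -13/7, 6/7, 15/7)

Orthogonality check:
  u_2 · u_1 = 0 (should be 0)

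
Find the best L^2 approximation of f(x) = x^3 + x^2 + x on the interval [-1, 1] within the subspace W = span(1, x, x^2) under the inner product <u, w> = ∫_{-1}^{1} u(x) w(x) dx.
g(x) = x^2 + 8*x/5

The best approximation g ∈ W is the orthogonal projection of f onto W. Writing g = a_0 + a_1 x + a_2 x^2, the coefficients solve the normal equations G · a = b where
  G_{ij} = <φ_i, φ_j> and b_i = <f, φ_i>, with φ_0 = 1, φ_1 = x, φ_2 = x^2.
G =
  [2, 0, 2/3]
  [0, 2/3, 0]
  [2/3, 0, 2/5],
b = (2/3, 16/15, 2/5).
Solving gives a_0 = 0, a_1 = 8/5, a_2 = 1, so
  g(x) = x^2 + 8*x/5.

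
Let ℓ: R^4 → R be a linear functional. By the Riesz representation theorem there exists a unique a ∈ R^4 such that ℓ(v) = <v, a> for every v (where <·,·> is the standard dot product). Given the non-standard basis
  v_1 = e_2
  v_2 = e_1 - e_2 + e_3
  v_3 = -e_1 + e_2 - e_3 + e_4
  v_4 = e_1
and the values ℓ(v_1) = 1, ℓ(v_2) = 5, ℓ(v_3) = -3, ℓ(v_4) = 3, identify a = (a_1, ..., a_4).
a = (3, 1, 3, 2)

Write a = (a_1, ..., a_4) in the standard basis. For each basis vector v_i, ℓ(v_i) = <v_i, a> is a linear equation in the a_j's. Collect the n equations into a matrix system V a = ℓ, where row i of V is v_i (expressed in the standard basis). Since V is invertible (lower-triangular with 1s on the diagonal, up to permutation), solve by back-substitution:
  V =
[[0, 1, 0, 0],
 [1, -1, 1, 0],
 [-1, 1, -1, 1],
 [1, 0, 0, 0]]
  V a = (1, 5, -3, 3)
Solving gives a = (3, 1, 3, 2).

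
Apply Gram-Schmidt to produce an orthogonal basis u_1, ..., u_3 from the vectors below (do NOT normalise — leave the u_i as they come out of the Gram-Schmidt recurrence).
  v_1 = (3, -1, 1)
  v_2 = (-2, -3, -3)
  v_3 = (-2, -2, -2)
Orthogonal basis:
  u_1 = (3, -1, 1)
  u_2 = (-4/11, -39/11, -27/11)
  u_3 = (-12/103, -14/103, 22/103)

Apply the Gram-Schmidt recurrence
  u_1 = v_1
  u_i = v_i − Σ_{j<i} ((v_i · u_j) / (u_j · u_j)) · u_j.

Step by step this gives:
  u_1 = (3, -1, 1)
  u_2 = (-4/11, -39/11, -27/11)
  u_3 = (-12/103, -14/103, 22/103)

Orthogonality check:
  u_2 · u_1 = 0 (should be 0)
  u_3 · u_1 = 0 (should be 0)
  u_3 · u_2 = 0 (should be 0)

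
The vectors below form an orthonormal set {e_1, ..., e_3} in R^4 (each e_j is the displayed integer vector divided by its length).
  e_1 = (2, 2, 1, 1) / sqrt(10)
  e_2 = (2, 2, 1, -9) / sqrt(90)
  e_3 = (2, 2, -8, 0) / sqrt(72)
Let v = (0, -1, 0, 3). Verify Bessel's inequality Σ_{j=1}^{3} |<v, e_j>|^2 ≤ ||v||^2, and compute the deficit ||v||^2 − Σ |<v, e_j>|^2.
Σ |<v, e_j>|^2 = 19/2; ||v||^2 = 10; deficit = 1/2

Write each e_j = u_j / sqrt(<u_j, u_j>) where u_j is the displayed integer vector. Then <v, e_j> = <v, u_j> / sqrt(<u_j, u_j>), so |<v, e_j>|^2 = <v, u_j>^2 / <u_j, u_j>.
Coefficients: <v, e_1> = 1/sqrt(10), <v, e_2> = -29/sqrt(90), <v, e_3> = -2/sqrt(72).
Square and sum: Σ |<v, e_j>|^2 = 19/2.
Compute ||v||^2 = v·v = 10.
Deficit = 10 − 19/2 = 1/2 ≥ 0, confirming Bessel's inequality. (The deficit equals ||v − Σ <v,e_j> e_j||^2, the squared distance from v to span{e_j}.)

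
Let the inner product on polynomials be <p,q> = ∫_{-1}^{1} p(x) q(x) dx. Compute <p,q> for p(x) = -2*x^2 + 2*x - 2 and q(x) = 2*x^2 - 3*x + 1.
<p,q> = -68/5

Expand the product: p(x)·q(x) = -4*x^4 + 10*x^3 - 12*x^2 + 8*x - 2.
∫_{-1}^{1} of each monomial x^k gives [2/(k+1) if k even, 0 if k odd]. Integrating term-by-term (or equivalently evaluating the antiderivative F(x) = -4*x^5/5 + 5*x^4/2 - 4*x^3 + 4*x^2 - 2*x at the endpoints):
  F(1) − F(−1) = -3/10 − (133/10) = -68/5.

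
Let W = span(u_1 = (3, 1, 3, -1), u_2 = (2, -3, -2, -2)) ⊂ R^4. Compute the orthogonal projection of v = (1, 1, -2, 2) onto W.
proj_W(v) = (-303/419, -13/419, -207/419, 133/419)

Set up U = [u_1 | ... | u_2] ∈ R^(4×2). The projector onto W = col(U) is P = U (U^T U)^(-1) U^T.
Compute U^T U =
  [20, -1]
  [-1, 21],
and U^T v = (-4, -1).
Solve U^T U · c = U^T v for the coefficients: c = (-85/419, -24/419). The projection is proj_W(v) = U c.
Check: (v - proj_W(v)) · u_1 = 0  (should be 0).
Check: (v - proj_W(v)) · u_2 = 0  (should be 0).
Result: proj_W(v) = (-303/419, -13/419, -207/419, 133/419).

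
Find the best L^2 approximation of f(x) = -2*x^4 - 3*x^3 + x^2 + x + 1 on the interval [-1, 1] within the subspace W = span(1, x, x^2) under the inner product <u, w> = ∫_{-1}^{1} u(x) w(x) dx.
g(x) = -5*x^2/7 - 4*x/5 + 41/35

The best approximation g ∈ W is the orthogonal projection of f onto W. Writing g = a_0 + a_1 x + a_2 x^2, the coefficients solve the normal equations G · a = b where
  G_{ij} = <φ_i, φ_j> and b_i = <f, φ_i>, with φ_0 = 1, φ_1 = x, φ_2 = x^2.
G =
  [2, 0, 2/3]
  [0, 2/3, 0]
  [2/3, 0, 2/5],
b = (28/15, -8/15, 52/105).
Solving gives a_0 = 41/35, a_1 = -4/5, a_2 = -5/7, so
  g(x) = -5*x^2/7 - 4*x/5 + 41/35.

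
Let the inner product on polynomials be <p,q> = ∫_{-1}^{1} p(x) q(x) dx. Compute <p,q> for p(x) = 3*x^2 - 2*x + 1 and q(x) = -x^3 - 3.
<p,q> = -56/5

Expand the product: p(x)·q(x) = -3*x^5 + 2*x^4 - x^3 - 9*x^2 + 6*x - 3.
∫_{-1}^{1} of each monomial x^k gives [2/(k+1) if k even, 0 if k odd]. Integrating term-by-term (or equivalently evaluating the antiderivative F(x) = -x^6/2 + 2*x^5/5 - x^4/4 - 3*x^3 + 3*x^2 - 3*x at the endpoints):
  F(1) − F(−1) = -67/20 − (157/20) = -56/5.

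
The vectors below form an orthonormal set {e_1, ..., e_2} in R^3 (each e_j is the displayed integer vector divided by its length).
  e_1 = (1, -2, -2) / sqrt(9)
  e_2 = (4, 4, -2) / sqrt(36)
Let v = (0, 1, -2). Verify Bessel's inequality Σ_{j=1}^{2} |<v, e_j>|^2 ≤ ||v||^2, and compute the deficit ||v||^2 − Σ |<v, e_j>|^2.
Σ |<v, e_j>|^2 = 20/9; ||v||^2 = 5; deficit = 25/9

Write each e_j = u_j / sqrt(<u_j, u_j>) where u_j is the displayed integer vector. Then <v, e_j> = <v, u_j> / sqrt(<u_j, u_j>), so |<v, e_j>|^2 = <v, u_j>^2 / <u_j, u_j>.
Coefficients: <v, e_1> = 2/sqrt(9), <v, e_2> = 8/sqrt(36).
Square and sum: Σ |<v, e_j>|^2 = 20/9.
Compute ||v||^2 = v·v = 5.
Deficit = 5 − 20/9 = 25/9 ≥ 0, confirming Bessel's inequality. (The deficit equals ||v − Σ <v,e_j> e_j||^2, the squared distance from v to span{e_j}.)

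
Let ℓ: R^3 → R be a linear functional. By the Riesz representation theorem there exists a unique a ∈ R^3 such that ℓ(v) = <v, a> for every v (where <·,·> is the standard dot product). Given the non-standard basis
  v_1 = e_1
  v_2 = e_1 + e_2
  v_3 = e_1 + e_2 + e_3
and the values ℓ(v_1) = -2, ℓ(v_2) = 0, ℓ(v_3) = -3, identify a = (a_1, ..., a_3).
a = (-2, 2, -3)

Write a = (a_1, ..., a_3) in the standard basis. For each basis vector v_i, ℓ(v_i) = <v_i, a> is a linear equation in the a_j's. Collect the n equations into a matrix system V a = ℓ, where row i of V is v_i (expressed in the standard basis). Since V is invertible (lower-triangular with 1s on the diagonal, up to permutation), solve by back-substitution:
  V =
[[1, 0, 0],
 [1, 1, 0],
 [1, 1, 1]]
  V a = (-2, 0, -3)
Solving gives a = (-2, 2, -3).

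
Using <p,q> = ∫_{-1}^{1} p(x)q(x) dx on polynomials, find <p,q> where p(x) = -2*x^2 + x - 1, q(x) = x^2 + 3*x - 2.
<p,q> = 36/5

Expand the product: p(x)·q(x) = -2*x^4 - 5*x^3 + 6*x^2 - 5*x + 2.
∫_{-1}^{1} of each monomial x^k gives [2/(k+1) if k even, 0 if k odd]. Integrating term-by-term (or equivalently evaluating the antiderivative F(x) = -2*x^5/5 - 5*x^4/4 + 2*x^3 - 5*x^2/2 + 2*x at the endpoints):
  F(1) − F(−1) = -3/20 − (-147/20) = 36/5.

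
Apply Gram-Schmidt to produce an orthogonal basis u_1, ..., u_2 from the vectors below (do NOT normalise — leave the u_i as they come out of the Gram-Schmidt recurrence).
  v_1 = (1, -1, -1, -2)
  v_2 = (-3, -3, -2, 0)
Orthogonal basis:
  u_1 = (1, -1, -1, -2)
  u_2 = (-23/7, -19/7, -12/7, 4/7)

Apply the Gram-Schmidt recurrence
  u_1 = v_1
  u_i = v_i − Σ_{j<i} ((v_i · u_j) / (u_j · u_j)) · u_j.

Step by step this gives:
  u_1 = (1, -1, -1, -2)
  u_2 = (-23/7, -19/7, -12/7, 4/7)

Orthogonality check:
  u_2 · u_1 = 0 (should be 0)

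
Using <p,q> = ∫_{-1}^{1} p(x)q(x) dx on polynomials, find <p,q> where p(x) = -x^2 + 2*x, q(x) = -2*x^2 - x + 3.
<p,q> = -38/15

Expand the product: p(x)·q(x) = 2*x^4 - 3*x^3 - 5*x^2 + 6*x.
∫_{-1}^{1} of each monomial x^k gives [2/(k+1) if k even, 0 if k odd]. Integrating term-by-term (or equivalently evaluating the antiderivative F(x) = 2*x^5/5 - 3*x^4/4 - 5*x^3/3 + 3*x^2 at the endpoints):
  F(1) − F(−1) = 59/60 − (211/60) = -38/15.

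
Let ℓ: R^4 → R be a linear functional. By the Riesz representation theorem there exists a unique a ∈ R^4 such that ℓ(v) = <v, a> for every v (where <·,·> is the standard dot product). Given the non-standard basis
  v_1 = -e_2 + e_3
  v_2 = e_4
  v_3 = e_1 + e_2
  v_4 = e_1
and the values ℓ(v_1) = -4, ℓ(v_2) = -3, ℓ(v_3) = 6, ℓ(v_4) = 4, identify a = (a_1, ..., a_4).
a = (4, 2, -2, -3)

Write a = (a_1, ..., a_4) in the standard basis. For each basis vector v_i, ℓ(v_i) = <v_i, a> is a linear equation in the a_j's. Collect the n equations into a matrix system V a = ℓ, where row i of V is v_i (expressed in the standard basis). Since V is invertible (lower-triangular with 1s on the diagonal, up to permutation), solve by back-substitution:
  V =
[[0, -1, 1, 0],
 [0, 0, 0, 1],
 [1, 1, 0, 0],
 [1, 0, 0, 0]]
  V a = (-4, -3, 6, 4)
Solving gives a = (4, 2, -2, -3).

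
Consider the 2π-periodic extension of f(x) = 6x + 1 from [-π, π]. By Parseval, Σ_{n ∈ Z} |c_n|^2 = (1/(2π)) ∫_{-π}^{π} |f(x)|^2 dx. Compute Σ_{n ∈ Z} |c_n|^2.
Σ |c_n|^2 = 12π^2 + 1

Expand and integrate term by term over [-π, π]:
  ∫ (6x)^2 dx = 36·(2π^3/3); ∫ 2·6·(1)·x dx = 0 (odd integrand); ∫ 1^2 dx = 1·2π.
So (1/(2π)) ∫_{-π}^{π} (6x + 1)^2 dx = 36π^2/3 + 1 = 12π^2 + 1.
Parseval ⇒ Σ |c_n|^2 = 12π^2 + 1.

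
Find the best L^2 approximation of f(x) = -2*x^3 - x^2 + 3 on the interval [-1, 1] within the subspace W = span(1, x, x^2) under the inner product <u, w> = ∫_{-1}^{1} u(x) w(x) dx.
g(x) = -x^2 - 6*x/5 + 3

The best approximation g ∈ W is the orthogonal projection of f onto W. Writing g = a_0 + a_1 x + a_2 x^2, the coefficients solve the normal equations G · a = b where
  G_{ij} = <φ_i, φ_j> and b_i = <f, φ_i>, with φ_0 = 1, φ_1 = x, φ_2 = x^2.
G =
  [2, 0, 2/3]
  [0, 2/3, 0]
  [2/3, 0, 2/5],
b = (16/3, -4/5, 8/5).
Solving gives a_0 = 3, a_1 = -6/5, a_2 = -1, so
  g(x) = -x^2 - 6*x/5 + 3.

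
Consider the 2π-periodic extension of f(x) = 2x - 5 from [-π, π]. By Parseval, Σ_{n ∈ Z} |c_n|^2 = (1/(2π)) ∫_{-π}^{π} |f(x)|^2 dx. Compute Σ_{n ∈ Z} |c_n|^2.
Σ |c_n|^2 = 4π^2/3 + 25

Expand and integrate term by term over [-π, π]:
  ∫ (2x)^2 dx = 4·(2π^3/3); ∫ 2·2·(-5)·x dx = 0 (odd integrand); ∫ (-5)^2 dx = 25·2π.
So (1/(2π)) ∫_{-π}^{π} (2x - 5)^2 dx = 4π^2/3 + 25 = 4π^2/3 + 25.
Parseval ⇒ Σ |c_n|^2 = 4π^2/3 + 25.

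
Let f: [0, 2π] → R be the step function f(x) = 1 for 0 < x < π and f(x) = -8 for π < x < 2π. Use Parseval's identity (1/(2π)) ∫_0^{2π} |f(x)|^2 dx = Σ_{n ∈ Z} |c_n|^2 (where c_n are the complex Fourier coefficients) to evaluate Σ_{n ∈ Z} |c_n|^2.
Σ |c_n|^2 = 65/2

Parseval equates the L^2 energy of f (normalised by 1/(2π)) with the ℓ^2 sum of its Fourier coefficients: (1/(2π)) ∫_0^{2π} |f|^2 = Σ |c_n|^2.
Compute the left side: (1/(2π)) [∫_0^π 1^2 dx + ∫_π^{2π} (-8)^2 dx] = (1/(2π)) · (1π + 64π) = (1 + 64)/2 = 65/2.
So Σ_{n ∈ Z} |c_n|^2 = 65/2.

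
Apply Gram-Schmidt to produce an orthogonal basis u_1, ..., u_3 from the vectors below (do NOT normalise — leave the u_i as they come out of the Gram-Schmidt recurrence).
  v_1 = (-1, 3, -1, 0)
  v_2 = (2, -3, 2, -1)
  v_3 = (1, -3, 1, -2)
Orthogonal basis:
  u_1 = (-1, 3, -1, 0)
  u_2 = (9/11, 6/11, 9/11, -1)
  u_3 = (-18/29, -12/29, -18/29, -36/29)

Apply the Gram-Schmidt recurrence
  u_1 = v_1
  u_i = v_i − Σ_{j<i} ((v_i · u_j) / (u_j · u_j)) · u_j.

Step by step this gives:
  u_1 = (-1, 3, -1, 0)
  u_2 = (9/11, 6/11, 9/11, -1)
  u_3 = (-18/29, -12/29, -18/29, -36/29)

Orthogonality check:
  u_2 · u_1 = 0 (should be 0)
  u_3 · u_1 = 0 (should be 0)
  u_3 · u_2 = 0 (should be 0)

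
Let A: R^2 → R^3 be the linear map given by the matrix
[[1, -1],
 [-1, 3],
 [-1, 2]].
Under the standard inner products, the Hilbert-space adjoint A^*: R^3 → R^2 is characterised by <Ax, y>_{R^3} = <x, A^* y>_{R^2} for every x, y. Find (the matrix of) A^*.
A^* = A^T =
[[1, -1, -1],
 [-1, 3, 2]]

For real matrices with standard dot products, the defining identity <Ax, y> = <x, A^* y> gives (Ax)^T y = x^T (A^*) y, i.e. x^T A^T y = x^T (A^*) y. Since this holds for all x, y, we must have A^* = A^T. Therefore
A^* =
[[1, -1, -1],
 [-1, 3, 2]].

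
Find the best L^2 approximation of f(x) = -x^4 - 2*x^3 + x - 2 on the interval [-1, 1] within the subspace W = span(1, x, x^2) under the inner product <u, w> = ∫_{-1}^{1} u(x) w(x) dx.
g(x) = -6*x^2/7 - x/5 - 67/35

The best approximation g ∈ W is the orthogonal projection of f onto W. Writing g = a_0 + a_1 x + a_2 x^2, the coefficients solve the normal equations G · a = b where
  G_{ij} = <φ_i, φ_j> and b_i = <f, φ_i>, with φ_0 = 1, φ_1 = x, φ_2 = x^2.
G =
  [2, 0, 2/3]
  [0, 2/3, 0]
  [2/3, 0, 2/5],
b = (-22/5, -2/15, -34/21).
Solving gives a_0 = -67/35, a_1 = -1/5, a_2 = -6/7, so
  g(x) = -6*x^2/7 - x/5 - 67/35.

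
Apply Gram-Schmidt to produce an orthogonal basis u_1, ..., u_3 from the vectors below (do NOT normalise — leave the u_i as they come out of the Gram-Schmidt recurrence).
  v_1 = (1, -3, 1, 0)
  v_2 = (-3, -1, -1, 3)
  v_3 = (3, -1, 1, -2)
Orthogonal basis:
  u_1 = (1, -3, 1, 0)
  u_2 = (-32/11, -14/11, -10/11, 3)
  u_3 = (58/219, -2/219, -64/219, 12/73)

Apply the Gram-Schmidt recurrence
  u_1 = v_1
  u_i = v_i − Σ_{j<i} ((v_i · u_j) / (u_j · u_j)) · u_j.

Step by step this gives:
  u_1 = (1, -3, 1, 0)
  u_2 = (-32/11, -14/11, -10/11, 3)
  u_3 = (58/219, -2/219, -64/219, 12/73)

Orthogonality check:
  u_2 · u_1 = 0 (should be 0)
  u_3 · u_1 = 0 (should be 0)
  u_3 · u_2 = 0 (should be 0)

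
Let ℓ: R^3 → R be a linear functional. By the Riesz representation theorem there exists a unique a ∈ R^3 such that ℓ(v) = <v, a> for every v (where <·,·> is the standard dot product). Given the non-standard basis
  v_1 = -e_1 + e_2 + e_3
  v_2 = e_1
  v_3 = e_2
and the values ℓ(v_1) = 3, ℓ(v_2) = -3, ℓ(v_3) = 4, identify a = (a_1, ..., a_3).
a = (-3, 4, -4)

Write a = (a_1, ..., a_3) in the standard basis. For each basis vector v_i, ℓ(v_i) = <v_i, a> is a linear equation in the a_j's. Collect the n equations into a matrix system V a = ℓ, where row i of V is v_i (expressed in the standard basis). Since V is invertible (lower-triangular with 1s on the diagonal, up to permutation), solve by back-substitution:
  V =
[[-1, 1, 1],
 [1, 0, 0],
 [0, 1, 0]]
  V a = (3, -3, 4)
Solving gives a = (-3, 4, -4).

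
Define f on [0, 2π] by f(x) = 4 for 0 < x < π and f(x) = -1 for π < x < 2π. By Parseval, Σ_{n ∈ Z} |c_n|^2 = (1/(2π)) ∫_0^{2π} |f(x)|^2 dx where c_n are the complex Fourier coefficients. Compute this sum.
Σ |c_n|^2 = 17/2

Parseval equates the L^2 energy of f (normalised by 1/(2π)) with the ℓ^2 sum of its Fourier coefficients: (1/(2π)) ∫_0^{2π} |f|^2 = Σ |c_n|^2.
Compute the left side: (1/(2π)) [∫_0^π 4^2 dx + ∫_π^{2π} (-1)^2 dx] = (1/(2π)) · (16π + 1π) = (16 + 1)/2 = 17/2.
So Σ_{n ∈ Z} |c_n|^2 = 17/2.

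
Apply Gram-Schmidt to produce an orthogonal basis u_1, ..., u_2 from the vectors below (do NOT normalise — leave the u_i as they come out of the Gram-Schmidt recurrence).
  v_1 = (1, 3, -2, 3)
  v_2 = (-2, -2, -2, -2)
Orthogonal basis:
  u_1 = (1, 3, -2, 3)
  u_2 = (-36/23, -16/23, -66/23, -16/23)

Apply the Gram-Schmidt recurrence
  u_1 = v_1
  u_i = v_i − Σ_{j<i} ((v_i · u_j) / (u_j · u_j)) · u_j.

Step by step this gives:
  u_1 = (1, 3, -2, 3)
  u_2 = (-36/23, -16/23, -66/23, -16/23)

Orthogonality check:
  u_2 · u_1 = 0 (should be 0)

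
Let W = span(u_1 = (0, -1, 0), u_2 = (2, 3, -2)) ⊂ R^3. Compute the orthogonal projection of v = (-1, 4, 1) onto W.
proj_W(v) = (-1, 4, 1)

Set up U = [u_1 | ... | u_2] ∈ R^(3×2). The projector onto W = col(U) is P = U (U^T U)^(-1) U^T.
Compute U^T U =
  [1, -3]
  [-3, 17],
and U^T v = (-4, 8).
Solve U^T U · c = U^T v for the coefficients: c = (-11/2, -1/2). The projection is proj_W(v) = U c.
Check: (v - proj_W(v)) · u_1 = 0  (should be 0).
Check: (v - proj_W(v)) · u_2 = 0  (should be 0).
Result: proj_W(v) = (-1, 4, 1).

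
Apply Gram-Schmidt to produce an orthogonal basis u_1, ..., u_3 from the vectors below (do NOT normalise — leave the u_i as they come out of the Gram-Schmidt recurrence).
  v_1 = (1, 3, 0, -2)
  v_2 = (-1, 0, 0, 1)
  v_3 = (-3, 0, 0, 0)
Orthogonal basis:
  u_1 = (1, 3, 0, -2)
  u_2 = (-11/14, 9/14, 0, 4/7)
  u_3 = (-27/19, -9/19, 0, -27/19)

Apply the Gram-Schmidt recurrence
  u_1 = v_1
  u_i = v_i − Σ_{j<i} ((v_i · u_j) / (u_j · u_j)) · u_j.

Step by step this gives:
  u_1 = (1, 3, 0, -2)
  u_2 = (-11/14, 9/14, 0, 4/7)
  u_3 = (-27/19, -9/19, 0, -27/19)

Orthogonality check:
  u_2 · u_1 = 0 (should be 0)
  u_3 · u_1 = 0 (should be 0)
  u_3 · u_2 = 0 (should be 0)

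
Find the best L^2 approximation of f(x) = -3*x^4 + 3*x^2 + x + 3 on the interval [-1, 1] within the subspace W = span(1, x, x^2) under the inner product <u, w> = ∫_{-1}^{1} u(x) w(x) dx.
g(x) = 3*x^2/7 + x + 114/35

The best approximation g ∈ W is the orthogonal projection of f onto W. Writing g = a_0 + a_1 x + a_2 x^2, the coefficients solve the normal equations G · a = b where
  G_{ij} = <φ_i, φ_j> and b_i = <f, φ_i>, with φ_0 = 1, φ_1 = x, φ_2 = x^2.
G =
  [2, 0, 2/3]
  [0, 2/3, 0]
  [2/3, 0, 2/5],
b = (34/5, 2/3, 82/35).
Solving gives a_0 = 114/35, a_1 = 1, a_2 = 3/7, so
  g(x) = 3*x^2/7 + x + 114/35.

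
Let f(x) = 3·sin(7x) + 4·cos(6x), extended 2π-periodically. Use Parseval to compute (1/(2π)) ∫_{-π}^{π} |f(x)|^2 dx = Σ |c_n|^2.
Σ |c_n|^2 = 25/2

Expand |f|^2 and use orthogonality of {sin(nx), cos(mx)} on [-π, π]:
  ∫_{-π}^{π} sin(nx)^2 dx = π, ∫ cos(mx)^2 dx = π, and cross terms integrate to 0.
So ∫_{-π}^{π} f(x)^2 dx = 3^2 · π + 4^2 · π = (9 + 16)π.
Divide by 2π: (9 + 16)/2 = 25/2.
By Parseval, this equals Σ |c_n|^2.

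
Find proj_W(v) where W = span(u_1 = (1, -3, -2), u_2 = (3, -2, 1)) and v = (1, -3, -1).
proj_W(v) = (4/3, -8/3, -4/3)

Set up U = [u_1 | ... | u_2] ∈ R^(3×2). The projector onto W = col(U) is P = U (U^T U)^(-1) U^T.
Compute U^T U =
  [14, 7]
  [7, 14],
and U^T v = (12, 8).
Solve U^T U · c = U^T v for the coefficients: c = (16/21, 4/21). The projection is proj_W(v) = U c.
Check: (v - proj_W(v)) · u_1 = 0  (should be 0).
Check: (v - proj_W(v)) · u_2 = 0  (should be 0).
Result: proj_W(v) = (4/3, -8/3, -4/3).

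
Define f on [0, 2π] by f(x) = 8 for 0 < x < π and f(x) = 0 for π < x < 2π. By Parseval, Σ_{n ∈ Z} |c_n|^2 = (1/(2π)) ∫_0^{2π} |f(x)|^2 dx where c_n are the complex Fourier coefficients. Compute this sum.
Σ |c_n|^2 = 32

Parseval equates the L^2 energy of f (normalised by 1/(2π)) with the ℓ^2 sum of its Fourier coefficients: (1/(2π)) ∫_0^{2π} |f|^2 = Σ |c_n|^2.
Compute the left side: (1/(2π)) [∫_0^π 8^2 dx + ∫_π^{2π} 0^2 dx] = (1/(2π)) · (64π + 0π) = (64 + 0)/2 = 32.
So Σ_{n ∈ Z} |c_n|^2 = 32.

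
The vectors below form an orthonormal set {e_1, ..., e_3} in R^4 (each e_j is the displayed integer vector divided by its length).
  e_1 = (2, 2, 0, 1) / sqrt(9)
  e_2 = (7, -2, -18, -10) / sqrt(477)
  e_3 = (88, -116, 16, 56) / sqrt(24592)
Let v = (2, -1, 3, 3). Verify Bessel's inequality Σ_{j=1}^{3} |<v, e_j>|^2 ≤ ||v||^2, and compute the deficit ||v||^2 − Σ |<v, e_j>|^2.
Σ |<v, e_j>|^2 = 666/29; ||v||^2 = 23; deficit = 1/29

Write each e_j = u_j / sqrt(<u_j, u_j>) where u_j is the displayed integer vector. Then <v, e_j> = <v, u_j> / sqrt(<u_j, u_j>), so |<v, e_j>|^2 = <v, u_j>^2 / <u_j, u_j>.
Coefficients: <v, e_1> = 5/sqrt(9), <v, e_2> = -68/sqrt(477), <v, e_3> = 508/sqrt(24592).
Square and sum: Σ |<v, e_j>|^2 = 666/29.
Compute ||v||^2 = v·v = 23.
Deficit = 23 − 666/29 = 1/29 ≥ 0, confirming Bessel's inequality. (The deficit equals ||v − Σ <v,e_j> e_j||^2, the squared distance from v to span{e_j}.)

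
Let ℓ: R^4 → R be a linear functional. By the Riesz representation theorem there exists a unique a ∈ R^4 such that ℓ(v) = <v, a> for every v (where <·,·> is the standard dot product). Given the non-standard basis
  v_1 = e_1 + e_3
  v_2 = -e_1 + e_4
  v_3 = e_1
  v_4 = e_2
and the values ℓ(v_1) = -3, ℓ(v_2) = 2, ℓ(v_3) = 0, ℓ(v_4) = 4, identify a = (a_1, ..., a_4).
a = (0, 4, -3, 2)

Write a = (a_1, ..., a_4) in the standard basis. For each basis vector v_i, ℓ(v_i) = <v_i, a> is a linear equation in the a_j's. Collect the n equations into a matrix system V a = ℓ, where row i of V is v_i (expressed in the standard basis). Since V is invertible (lower-triangular with 1s on the diagonal, up to permutation), solve by back-substitution:
  V =
[[1, 0, 1, 0],
 [-1, 0, 0, 1],
 [1, 0, 0, 0],
 [0, 1, 0, 0]]
  V a = (-3, 2, 0, 4)
Solving gives a = (0, 4, -3, 2).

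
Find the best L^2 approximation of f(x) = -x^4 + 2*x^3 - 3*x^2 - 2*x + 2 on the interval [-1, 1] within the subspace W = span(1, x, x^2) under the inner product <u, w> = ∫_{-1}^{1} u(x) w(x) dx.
g(x) = -27*x^2/7 - 4*x/5 + 73/35

The best approximation g ∈ W is the orthogonal projection of f onto W. Writing g = a_0 + a_1 x + a_2 x^2, the coefficients solve the normal equations G · a = b where
  G_{ij} = <φ_i, φ_j> and b_i = <f, φ_i>, with φ_0 = 1, φ_1 = x, φ_2 = x^2.
G =
  [2, 0, 2/3]
  [0, 2/3, 0]
  [2/3, 0, 2/5],
b = (8/5, -8/15, -16/105).
Solving gives a_0 = 73/35, a_1 = -4/5, a_2 = -27/7, so
  g(x) = -27*x^2/7 - 4*x/5 + 73/35.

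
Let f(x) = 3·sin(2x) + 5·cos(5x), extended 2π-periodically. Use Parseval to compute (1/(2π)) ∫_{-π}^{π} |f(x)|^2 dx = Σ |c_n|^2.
Σ |c_n|^2 = 17

Expand |f|^2 and use orthogonality of {sin(nx), cos(mx)} on [-π, π]:
  ∫_{-π}^{π} sin(nx)^2 dx = π, ∫ cos(mx)^2 dx = π, and cross terms integrate to 0.
So ∫_{-π}^{π} f(x)^2 dx = 3^2 · π + 5^2 · π = (9 + 25)π.
Divide by 2π: (9 + 25)/2 = 17.
By Parseval, this equals Σ |c_n|^2.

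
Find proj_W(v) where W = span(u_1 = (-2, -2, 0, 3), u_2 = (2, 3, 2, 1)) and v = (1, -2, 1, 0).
proj_W(v) = (-84/257, -104/257, -40/257, 46/257)

Set up U = [u_1 | ... | u_2] ∈ R^(4×2). The projector onto W = col(U) is P = U (U^T U)^(-1) U^T.
Compute U^T U =
  [17, -7]
  [-7, 18],
and U^T v = (2, -2).
Solve U^T U · c = U^T v for the coefficients: c = (22/257, -20/257). The projection is proj_W(v) = U c.
Check: (v - proj_W(v)) · u_1 = 0  (should be 0).
Check: (v - proj_W(v)) · u_2 = 0  (should be 0).
Result: proj_W(v) = (-84/257, -104/257, -40/257, 46/257).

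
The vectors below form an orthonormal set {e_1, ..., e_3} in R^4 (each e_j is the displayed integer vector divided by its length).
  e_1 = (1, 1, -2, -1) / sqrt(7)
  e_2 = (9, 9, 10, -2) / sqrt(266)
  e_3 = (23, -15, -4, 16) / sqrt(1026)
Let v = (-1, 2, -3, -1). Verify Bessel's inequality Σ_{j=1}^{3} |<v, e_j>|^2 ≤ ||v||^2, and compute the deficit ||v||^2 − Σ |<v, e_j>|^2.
Σ |<v, e_j>|^2 = 41/3; ||v||^2 = 15; deficit = 4/3

Write each e_j = u_j / sqrt(<u_j, u_j>) where u_j is the displayed integer vector. Then <v, e_j> = <v, u_j> / sqrt(<u_j, u_j>), so |<v, e_j>|^2 = <v, u_j>^2 / <u_j, u_j>.
Coefficients: <v, e_1> = 8/sqrt(7), <v, e_2> = -19/sqrt(266), <v, e_3> = -57/sqrt(1026).
Square and sum: Σ |<v, e_j>|^2 = 41/3.
Compute ||v||^2 = v·v = 15.
Deficit = 15 − 41/3 = 4/3 ≥ 0, confirming Bessel's inequality. (The deficit equals ||v − Σ <v,e_j> e_j||^2, the squared distance from v to span{e_j}.)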